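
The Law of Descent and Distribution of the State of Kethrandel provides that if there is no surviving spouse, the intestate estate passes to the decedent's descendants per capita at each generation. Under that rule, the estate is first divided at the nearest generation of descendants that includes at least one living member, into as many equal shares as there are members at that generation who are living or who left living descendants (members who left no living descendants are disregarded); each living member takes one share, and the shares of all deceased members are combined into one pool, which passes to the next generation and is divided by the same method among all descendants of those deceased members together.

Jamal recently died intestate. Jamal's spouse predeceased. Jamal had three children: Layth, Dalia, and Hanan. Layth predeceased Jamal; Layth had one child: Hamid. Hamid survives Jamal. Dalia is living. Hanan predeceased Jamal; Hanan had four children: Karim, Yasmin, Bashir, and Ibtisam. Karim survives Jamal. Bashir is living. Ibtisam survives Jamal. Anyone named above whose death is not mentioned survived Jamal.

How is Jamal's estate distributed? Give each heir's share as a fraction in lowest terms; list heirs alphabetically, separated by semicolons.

There is no surviving spouse, so the entire estate passes to Jamal's descendants per capita at each generation.
At generation 1 (Layth, Dalia, Hanan) there are 3 shares of (1)/3 = 1/3 each.
Living: Dalia — each takes 1/3.
Deceased: Layth and Hanan. Their combined 2/3 is pooled and carried to generation 2.
At generation 2 (Hamid, Karim, Yasmin, Bashir, Ibtisam) there are 5 shares of (2/3)/5 = 2/15 each.
Living: Hamid, Karim, Yasmin, Bashir, and Ibtisam — each takes 2/15.

Bashir 2/15; Dalia 1/3; Hamid 2/15; Ibtisam 2/15; Karim 2/15; Yasmin 2/15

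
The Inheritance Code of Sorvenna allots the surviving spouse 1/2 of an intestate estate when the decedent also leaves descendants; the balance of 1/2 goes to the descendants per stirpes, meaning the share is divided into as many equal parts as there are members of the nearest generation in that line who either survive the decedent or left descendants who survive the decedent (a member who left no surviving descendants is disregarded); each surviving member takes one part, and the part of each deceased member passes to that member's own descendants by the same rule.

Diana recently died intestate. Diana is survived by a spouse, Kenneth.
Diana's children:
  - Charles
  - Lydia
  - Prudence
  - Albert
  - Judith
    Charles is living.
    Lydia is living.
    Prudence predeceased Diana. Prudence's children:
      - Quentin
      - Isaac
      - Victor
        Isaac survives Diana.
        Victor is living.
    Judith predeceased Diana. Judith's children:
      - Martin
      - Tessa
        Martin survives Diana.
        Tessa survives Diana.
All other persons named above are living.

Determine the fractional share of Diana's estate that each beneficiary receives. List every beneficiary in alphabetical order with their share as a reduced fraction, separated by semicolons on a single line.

Kenneth, as surviving spouse, takes 1/2.
The remaining 1/2 passes to Diana's descendants per stirpes.
The 1/2 is divided into 5 equal shares of 1/10 among Charles, Lydia, Prudence, Albert, Judith.
Charles is living and takes 1/10.
Lydia is living and takes 1/10.
Prudence predeceased; the 1/10 allotted to Prudence's branch passes to Prudence's issue by representation.
The 1/10 is divided into 3 equal shares of 1/30 among Quentin, Isaac, Victor.
Quentin is living and takes 1/30.
Isaac is living and takes 1/30.
Victor is living and takes 1/30.
Albert is living and takes 1/10.
Judith predeceased; the 1/10 allotted to Judith's branch passes to Judith's issue by representation.
The 1/10 is divided into 2 equal shares of 1/20 among Martin, Tessa.
Martin is living and takes 1/20.
Tessa is living and takes 1/20.

Albert 1/10; Charles 1/10; Isaac 1/30; Kenneth 1/2; Lydia 1/10; Martin 1/20; Quentin 1/30; Tessa 1/20; Victor 1/30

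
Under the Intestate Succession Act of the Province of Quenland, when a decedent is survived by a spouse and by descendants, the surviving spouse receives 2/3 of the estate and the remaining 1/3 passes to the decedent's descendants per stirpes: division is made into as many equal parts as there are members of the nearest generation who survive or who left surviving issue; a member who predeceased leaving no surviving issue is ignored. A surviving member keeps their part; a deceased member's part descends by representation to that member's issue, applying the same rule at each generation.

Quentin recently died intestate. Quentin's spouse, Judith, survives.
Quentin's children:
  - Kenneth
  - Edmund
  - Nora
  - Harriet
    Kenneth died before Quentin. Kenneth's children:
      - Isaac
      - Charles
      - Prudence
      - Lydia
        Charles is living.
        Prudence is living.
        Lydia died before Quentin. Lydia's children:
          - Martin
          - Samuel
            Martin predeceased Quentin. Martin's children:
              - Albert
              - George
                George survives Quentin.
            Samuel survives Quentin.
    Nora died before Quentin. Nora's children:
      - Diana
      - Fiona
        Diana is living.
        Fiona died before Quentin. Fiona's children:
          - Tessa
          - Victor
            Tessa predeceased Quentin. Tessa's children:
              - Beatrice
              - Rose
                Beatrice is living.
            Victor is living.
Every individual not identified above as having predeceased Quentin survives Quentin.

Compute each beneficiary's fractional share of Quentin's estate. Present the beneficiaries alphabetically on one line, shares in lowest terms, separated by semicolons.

Albert 1/192; Beatrice 1/96; Charles 1/48; Diana 1/24; Edmund 1/12; George 1/192; Harriet 1/12; Isaac 1/48; Judith 2/3; Prudence 1/48; Rose 1/96; Samuel 1/96; Victor 1/48

Judith, as surviving spouse, takes 2/3.
The remaining 1/3 passes to Quentin's descendants per stirpes.
The 1/3 is divided into 4 equal shares of 1/12 among Kenneth, Edmund, Nora, Harriet.
Kenneth predeceased; the 1/12 allotted to Kenneth's branch passes to Kenneth's issue by representation.
The 1/12 is divided into 4 equal shares of 1/48 among Isaac, Charles, Prudence, Lydia.
Isaac is living and takes 1/48.
Charles is living and takes 1/48.
Prudence is living and takes 1/48.
Lydia predeceased; the 1/48 allotted to Lydia's branch passes to Lydia's issue by representation.
The 1/48 is divided into 2 equal shares of 1/96 among Martin, Samuel.
Martin predeceased; the 1/96 allotted to Martin's branch passes to Martin's issue by representation.
The 1/96 is divided into 2 equal shares of 1/192 among Albert, George.
Albert is living and takes 1/192.
George is living and takes 1/192.
Samuel is living and takes 1/96.
Edmund is living and takes 1/12.
Nora predeceased; the 1/12 allotted to Nora's branch passes to Nora's issue by representation.
The 1/12 is divided into 2 equal shares of 1/24 among Diana, Fiona.
Diana is living and takes 1/24.
Fiona predeceased; the 1/24 allotted to Fiona's branch passes to Fiona's issue by representation.
The 1/24 is divided into 2 equal shares of 1/48 among Tessa, Victor.
Tessa predeceased; the 1/48 allotted to Tessa's branch passes to Tessa's issue by representation.
The 1/48 is divided into 2 equal shares of 1/96 among Beatrice, Rose.
Beatrice is living and takes 1/96.
Rose is living and takes 1/96.
Victor is living and takes 1/48.
Harriet is living and takes 1/12.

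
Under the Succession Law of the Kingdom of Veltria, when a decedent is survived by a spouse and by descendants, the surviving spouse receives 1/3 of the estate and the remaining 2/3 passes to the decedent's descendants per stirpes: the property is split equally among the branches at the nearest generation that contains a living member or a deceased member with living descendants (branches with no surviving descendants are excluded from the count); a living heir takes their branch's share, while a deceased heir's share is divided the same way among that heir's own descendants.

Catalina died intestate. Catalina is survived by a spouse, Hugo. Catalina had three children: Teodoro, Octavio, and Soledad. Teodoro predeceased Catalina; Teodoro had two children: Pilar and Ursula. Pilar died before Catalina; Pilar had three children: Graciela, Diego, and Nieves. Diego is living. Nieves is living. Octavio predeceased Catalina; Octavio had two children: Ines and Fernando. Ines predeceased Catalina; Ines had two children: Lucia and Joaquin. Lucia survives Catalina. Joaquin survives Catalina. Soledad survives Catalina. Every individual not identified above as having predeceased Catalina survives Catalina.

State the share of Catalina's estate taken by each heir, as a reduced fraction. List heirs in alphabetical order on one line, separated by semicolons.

Diego 1/27; Fernando 1/9; Graciela 1/27; Hugo 1/3; Joaquin 1/18; Lucia 1/18; Nieves 1/27; Soledad 2/9; Ursula 1/9

Hugo, as surviving spouse, takes 1/3.
The remaining 2/3 passes to Catalina's descendants per stirpes.
The 2/3 is divided into 3 equal shares of 2/9 among Teodoro, Octavio, Soledad.
Teodoro predeceased; the 2/9 allotted to Teodoro's branch passes to Teodoro's issue by representation.
The 2/9 is divided into 2 equal shares of 1/9 among Pilar, Ursula.
Pilar predeceased; the 1/9 allotted to Pilar's branch passes to Pilar's issue by representation.
The 1/9 is divided into 3 equal shares of 1/27 among Graciela, Diego, Nieves.
Graciela is living and takes 1/27.
Diego is living and takes 1/27.
Nieves is living and takes 1/27.
Ursula is living and takes 1/9.
Octavio predeceased; the 2/9 allotted to Octavio's branch passes to Octavio's issue by representation.
The 2/9 is divided into 2 equal shares of 1/9 among Ines, Fernando.
Ines predeceased; the 1/9 allotted to Ines's branch passes to Ines's issue by representation.
The 1/9 is divided into 2 equal shares of 1/18 among Lucia, Joaquin.
Lucia is living and takes 1/18.
Joaquin is living and takes 1/18.
Fernando is living and takes 1/9.
Soledad is living and takes 2/9.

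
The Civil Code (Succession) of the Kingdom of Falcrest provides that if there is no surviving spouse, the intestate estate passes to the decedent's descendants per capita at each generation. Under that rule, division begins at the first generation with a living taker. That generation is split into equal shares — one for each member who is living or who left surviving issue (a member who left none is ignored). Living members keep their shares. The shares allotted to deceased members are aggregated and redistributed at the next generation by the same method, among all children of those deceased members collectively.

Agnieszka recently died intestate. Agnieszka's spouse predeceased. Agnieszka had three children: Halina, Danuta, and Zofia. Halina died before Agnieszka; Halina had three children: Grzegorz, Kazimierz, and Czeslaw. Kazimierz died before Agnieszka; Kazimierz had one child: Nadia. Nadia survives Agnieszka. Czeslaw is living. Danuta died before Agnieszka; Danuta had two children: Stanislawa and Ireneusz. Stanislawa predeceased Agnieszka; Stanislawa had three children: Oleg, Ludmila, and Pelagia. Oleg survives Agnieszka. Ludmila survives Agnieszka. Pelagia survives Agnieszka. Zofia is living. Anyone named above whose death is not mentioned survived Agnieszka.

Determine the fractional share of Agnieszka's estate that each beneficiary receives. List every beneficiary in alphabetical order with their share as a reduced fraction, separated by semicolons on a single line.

Czeslaw 2/15; Grzegorz 2/15; Ireneusz 2/15; Ludmila 1/15; Nadia 1/15; Oleg 1/15; Pelagia 1/15; Zofia 1/3

There is no surviving spouse, so the entire estate passes to Agnieszka's descendants per capita at each generation.
At generation 1 (Halina, Danuta, Zofia) there are 3 shares of (1)/3 = 1/3 each.
Living: Zofia — each takes 1/3.
Deceased: Halina and Danuta. Their combined 2/3 is pooled and carried to generation 2.
At generation 2 (Grzegorz, Kazimierz, Czeslaw, Stanislawa, Ireneusz) there are 5 shares of (2/3)/5 = 2/15 each.
Living: Grzegorz, Czeslaw, and Ireneusz — each takes 2/15.
Deceased: Kazimierz and Stanislawa. Their combined 4/15 is pooled and carried to generation 3.
At generation 3 (Nadia, Oleg, Ludmila, Pelagia) there are 4 shares of (4/15)/4 = 1/15 each.
Living: Nadia, Oleg, Ludmila, and Pelagia — each takes 1/15.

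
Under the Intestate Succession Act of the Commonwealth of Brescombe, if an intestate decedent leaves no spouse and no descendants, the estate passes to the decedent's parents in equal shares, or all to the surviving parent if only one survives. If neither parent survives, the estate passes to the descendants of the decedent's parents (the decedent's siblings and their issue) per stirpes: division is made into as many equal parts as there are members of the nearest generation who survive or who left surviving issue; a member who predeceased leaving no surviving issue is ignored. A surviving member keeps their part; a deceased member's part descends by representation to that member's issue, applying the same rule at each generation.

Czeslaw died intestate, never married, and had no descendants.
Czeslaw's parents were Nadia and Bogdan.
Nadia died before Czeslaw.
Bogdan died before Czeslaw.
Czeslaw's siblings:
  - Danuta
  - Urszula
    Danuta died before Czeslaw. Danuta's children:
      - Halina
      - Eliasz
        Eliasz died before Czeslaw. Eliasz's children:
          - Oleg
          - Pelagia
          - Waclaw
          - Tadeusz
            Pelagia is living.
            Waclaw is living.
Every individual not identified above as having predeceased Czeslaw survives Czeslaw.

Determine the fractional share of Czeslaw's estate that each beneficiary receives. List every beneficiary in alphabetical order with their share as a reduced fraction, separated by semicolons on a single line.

Halina 1/4; Oleg 1/16; Pelagia 1/16; Tadeusz 1/16; Urszula 1/2; Waclaw 1/16

Neither parent survives and there are no descendants, so the estate passes to Czeslaw's siblings and their issue per stirpes.
The estate is divided into 2 equal shares of 1/2 among Danuta, Urszula.
Danuta predeceased; the 1/2 allotted to Danuta's branch passes to Danuta's issue by representation.
The 1/2 is divided into 2 equal shares of 1/4 among Halina, Eliasz.
Halina is living and takes 1/4.
Eliasz predeceased; the 1/4 allotted to Eliasz's branch passes to Eliasz's issue by representation.
The 1/4 is divided into 4 equal shares of 1/16 among Oleg, Pelagia, Waclaw, Tadeusz.
Oleg is living and takes 1/16.
Pelagia is living and takes 1/16.
Waclaw is living and takes 1/16.
Tadeusz is living and takes 1/16.
Urszula is living and takes 1/2.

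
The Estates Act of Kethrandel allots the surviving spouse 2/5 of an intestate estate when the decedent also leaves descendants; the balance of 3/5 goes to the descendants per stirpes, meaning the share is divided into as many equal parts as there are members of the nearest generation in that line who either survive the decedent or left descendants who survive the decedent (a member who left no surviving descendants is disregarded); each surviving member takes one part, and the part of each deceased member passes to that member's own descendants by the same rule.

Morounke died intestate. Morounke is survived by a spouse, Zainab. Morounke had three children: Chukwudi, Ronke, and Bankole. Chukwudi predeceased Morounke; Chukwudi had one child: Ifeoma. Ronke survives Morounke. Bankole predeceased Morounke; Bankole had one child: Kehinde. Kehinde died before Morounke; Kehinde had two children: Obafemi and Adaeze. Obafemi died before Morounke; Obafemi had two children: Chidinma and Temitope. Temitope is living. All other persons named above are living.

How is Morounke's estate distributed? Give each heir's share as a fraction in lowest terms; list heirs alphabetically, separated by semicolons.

Zainab, as surviving spouse, takes 2/5.
The remaining 3/5 passes to Morounke's descendants per stirpes.
The 3/5 is divided into 3 equal shares of 1/5 among Chukwudi, Ronke, Bankole.
Chukwudi predeceased; the 1/5 allotted to Chukwudi's branch passes to Chukwudi's issue by representation.
Ifeoma is the sole taker at this level and receives the full 1/5.
Ronke is living and takes 1/5.
Bankole predeceased; the 1/5 allotted to Bankole's branch passes to Bankole's issue by representation.
Kehinde's line is the sole branch at this level, so the full 1/5 passes to Kehinde's issue by representation.
The 1/5 is divided into 2 equal shares of 1/10 among Obafemi, Adaeze.
Obafemi predeceased; the 1/10 allotted to Obafemi's branch passes to Obafemi's issue by representation.
The 1/10 is divided into 2 equal shares of 1/20 among Chidinma, Temitope.
Chidinma is living and takes 1/20.
Temitope is living and takes 1/20.
Adaeze is living and takes 1/10.

Adaeze 1/10; Chidinma 1/20; Ifeoma 1/5; Ronke 1/5; Temitope 1/20; Zainab 2/5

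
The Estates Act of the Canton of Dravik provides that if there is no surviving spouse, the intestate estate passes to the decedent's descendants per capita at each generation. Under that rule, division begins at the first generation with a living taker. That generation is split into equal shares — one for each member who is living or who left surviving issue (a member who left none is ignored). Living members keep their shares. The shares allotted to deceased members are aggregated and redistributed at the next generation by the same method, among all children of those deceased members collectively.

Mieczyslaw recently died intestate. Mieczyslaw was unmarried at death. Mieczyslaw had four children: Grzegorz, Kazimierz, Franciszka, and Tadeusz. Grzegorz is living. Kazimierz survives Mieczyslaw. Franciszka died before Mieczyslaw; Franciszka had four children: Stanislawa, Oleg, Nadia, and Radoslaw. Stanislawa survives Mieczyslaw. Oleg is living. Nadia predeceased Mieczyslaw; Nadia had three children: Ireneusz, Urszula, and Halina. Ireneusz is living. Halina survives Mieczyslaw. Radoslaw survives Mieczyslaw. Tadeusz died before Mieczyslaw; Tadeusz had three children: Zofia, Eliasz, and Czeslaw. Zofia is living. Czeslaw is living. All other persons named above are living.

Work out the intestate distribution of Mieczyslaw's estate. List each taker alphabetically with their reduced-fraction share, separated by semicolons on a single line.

Czeslaw 1/14; Eliasz 1/14; Grzegorz 1/4; Halina 1/42; Ireneusz 1/42; Kazimierz 1/4; Oleg 1/14; Radoslaw 1/14; Stanislawa 1/14; Urszula 1/42; Zofia 1/14

There is no surviving spouse, so the entire estate passes to Mieczyslaw's descendants per capita at each generation.
At generation 1 (Grzegorz, Kazimierz, Franciszka, Tadeusz) there are 4 shares of (1)/4 = 1/4 each.
Living: Grzegorz and Kazimierz — each takes 1/4.
Deceased: Franciszka and Tadeusz. Their combined 1/2 is pooled and carried to generation 2.
At generation 2 (Stanislawa, Oleg, Nadia, Radoslaw, Zofia, Eliasz, Czeslaw) there are 7 shares of (1/2)/7 = 1/14 each.
Living: Stanislawa, Oleg, Radoslaw, Zofia, Eliasz, and Czeslaw — each takes 1/14.
Deceased: Nadia. That 1/14 share is carried to generation 3.
At generation 3 (Ireneusz, Urszula, Halina) there are 3 shares of (1/14)/3 = 1/42 each.
Living: Ireneusz, Urszula, and Halina — each takes 1/42.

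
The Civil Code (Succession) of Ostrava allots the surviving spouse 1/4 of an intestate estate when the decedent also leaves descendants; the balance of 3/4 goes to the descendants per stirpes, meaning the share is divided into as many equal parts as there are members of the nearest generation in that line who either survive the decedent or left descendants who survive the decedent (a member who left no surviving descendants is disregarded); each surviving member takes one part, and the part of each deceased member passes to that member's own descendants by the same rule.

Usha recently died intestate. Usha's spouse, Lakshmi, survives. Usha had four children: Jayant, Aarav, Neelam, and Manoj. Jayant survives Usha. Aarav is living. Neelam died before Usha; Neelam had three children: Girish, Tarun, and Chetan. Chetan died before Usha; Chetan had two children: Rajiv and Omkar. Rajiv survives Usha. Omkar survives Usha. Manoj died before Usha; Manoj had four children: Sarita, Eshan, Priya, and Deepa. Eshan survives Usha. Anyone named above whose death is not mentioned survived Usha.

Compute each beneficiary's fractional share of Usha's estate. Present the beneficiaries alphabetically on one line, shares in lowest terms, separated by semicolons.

Aarav 3/16; Deepa 3/64; Eshan 3/64; Girish 1/16; Jayant 3/16; Lakshmi 1/4; Omkar 1/32; Priya 3/64; Rajiv 1/32; Sarita 3/64; Tarun 1/16

Lakshmi, as surviving spouse, takes 1/4.
The remaining 3/4 passes to Usha's descendants per stirpes.
The 3/4 is divided into 4 equal shares of 3/16 among Jayant, Aarav, Neelam, Manoj.
Jayant is living and takes 3/16.
Aarav is living and takes 3/16.
Neelam predeceased; the 3/16 allotted to Neelam's branch passes to Neelam's issue by representation.
The 3/16 is divided into 3 equal shares of 1/16 among Girish, Tarun, Chetan.
Girish is living and takes 1/16.
Tarun is living and takes 1/16.
Chetan predeceased; the 1/16 allotted to Chetan's branch passes to Chetan's issue by representation.
The 1/16 is divided into 2 equal shares of 1/32 among Rajiv, Omkar.
Rajiv is living and takes 1/32.
Omkar is living and takes 1/32.
Manoj predeceased; the 3/16 allotted to Manoj's branch passes to Manoj's issue by representation.
The 3/16 is divided into 4 equal shares of 3/64 among Sarita, Eshan, Priya, Deepa.
Sarita is living and takes 3/64.
Eshan is living and takes 3/64.
Priya is living and takes 3/64.
Deepa is living and takes 3/64.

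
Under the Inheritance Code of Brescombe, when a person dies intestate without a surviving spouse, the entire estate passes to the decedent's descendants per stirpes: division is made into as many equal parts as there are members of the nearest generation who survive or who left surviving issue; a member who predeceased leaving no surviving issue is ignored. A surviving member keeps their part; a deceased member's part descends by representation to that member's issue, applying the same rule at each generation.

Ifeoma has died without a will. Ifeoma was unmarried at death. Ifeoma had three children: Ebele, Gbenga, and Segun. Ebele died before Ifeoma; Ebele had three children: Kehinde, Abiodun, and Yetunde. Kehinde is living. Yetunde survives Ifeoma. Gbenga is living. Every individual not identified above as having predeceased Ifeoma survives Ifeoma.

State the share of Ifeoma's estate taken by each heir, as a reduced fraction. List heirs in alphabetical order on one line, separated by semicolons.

Abiodun 1/9; Gbenga 1/3; Kehinde 1/9; Segun 1/3; Yetunde 1/9

There is no surviving spouse, so the entire estate passes to Ifeoma's descendants per stirpes.
The estate is divided into 3 equal shares of 1/3 among Ebele, Gbenga, Segun.
Ebele predeceased; the 1/3 allotted to Ebele's branch passes to Ebele's issue by representation.
The 1/3 is divided into 3 equal shares of 1/9 among Kehinde, Abiodun, Yetunde.
Kehinde is living and takes 1/9.
Abiodun is living and takes 1/9.
Yetunde is living and takes 1/9.
Gbenga is living and takes 1/3.
Segun is living and takes 1/3.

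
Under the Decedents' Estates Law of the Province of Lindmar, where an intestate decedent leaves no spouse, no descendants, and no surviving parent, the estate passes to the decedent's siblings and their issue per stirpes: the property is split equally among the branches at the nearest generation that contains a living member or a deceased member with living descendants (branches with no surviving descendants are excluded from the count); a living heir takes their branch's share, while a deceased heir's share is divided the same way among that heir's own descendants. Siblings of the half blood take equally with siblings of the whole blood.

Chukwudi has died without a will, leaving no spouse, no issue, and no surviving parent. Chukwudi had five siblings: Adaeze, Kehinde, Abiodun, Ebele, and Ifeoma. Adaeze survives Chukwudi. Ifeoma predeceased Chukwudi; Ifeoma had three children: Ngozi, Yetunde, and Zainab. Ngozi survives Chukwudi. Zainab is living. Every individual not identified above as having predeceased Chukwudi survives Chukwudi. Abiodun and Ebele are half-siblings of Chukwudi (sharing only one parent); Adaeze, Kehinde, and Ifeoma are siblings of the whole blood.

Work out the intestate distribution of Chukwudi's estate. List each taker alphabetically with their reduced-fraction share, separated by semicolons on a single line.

No spouse, descendants, or parent survives, so the estate passes to Chukwudi's siblings per stirpes.
Half-blood and whole-blood siblings take equally under the stated rule.
The estate is divided into 5 equal shares of 1/5 among Adaeze, Kehinde, Abiodun, Ebele, Ifeoma.
Adaeze is living and takes 1/5.
Kehinde is living and takes 1/5.
Abiodun is living and takes 1/5.
Ebele is living and takes 1/5.
Ifeoma predeceased; the 1/5 allotted to Ifeoma's branch passes to Ifeoma's issue by representation.
The 1/5 is divided into 3 equal shares of 1/15 among Ngozi, Yetunde, Zainab.
Ngozi is living and takes 1/15.
Yetunde is living and takes 1/15.
Zainab is living and takes 1/15.

Abiodun 1/5; Adaeze 1/5; Ebele 1/5; Kehinde 1/5; Ngozi 1/15; Yetunde 1/15; Zainab 1/15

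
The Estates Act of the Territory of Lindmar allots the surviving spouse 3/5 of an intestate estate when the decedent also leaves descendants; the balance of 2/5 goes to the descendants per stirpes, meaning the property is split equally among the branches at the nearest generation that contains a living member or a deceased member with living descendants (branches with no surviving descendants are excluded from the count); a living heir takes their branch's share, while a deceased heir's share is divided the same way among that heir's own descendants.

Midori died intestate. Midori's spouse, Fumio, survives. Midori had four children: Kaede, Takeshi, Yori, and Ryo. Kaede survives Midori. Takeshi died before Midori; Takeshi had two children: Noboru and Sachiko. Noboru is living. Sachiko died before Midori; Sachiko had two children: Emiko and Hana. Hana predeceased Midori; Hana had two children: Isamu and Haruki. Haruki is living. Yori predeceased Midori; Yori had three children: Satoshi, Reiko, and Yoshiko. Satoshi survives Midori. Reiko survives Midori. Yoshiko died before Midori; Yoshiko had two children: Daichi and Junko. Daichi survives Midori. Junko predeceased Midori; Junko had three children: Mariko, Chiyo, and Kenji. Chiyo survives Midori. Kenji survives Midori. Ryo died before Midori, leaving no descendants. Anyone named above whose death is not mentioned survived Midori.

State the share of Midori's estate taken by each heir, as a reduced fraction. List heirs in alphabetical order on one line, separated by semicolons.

Chiyo 1/135; Daichi 1/45; Emiko 1/30; Fumio 3/5; Haruki 1/60; Isamu 1/60; Kaede 2/15; Kenji 1/135; Mariko 1/135; Noboru 1/15; Reiko 2/45; Satoshi 2/45

Fumio, as surviving spouse, takes 3/5.
The remaining 2/5 passes to Midori's descendants per stirpes.
Ryo left no surviving issue, so that branch lapses and is disregarded.
The 2/5 is divided into 3 equal shares of 2/15 among Kaede, Takeshi, Yori.
Kaede is living and takes 2/15.
Takeshi predeceased; the 2/15 allotted to Takeshi's branch passes to Takeshi's issue by representation.
The 2/15 is divided into 2 equal shares of 1/15 among Noboru, Sachiko.
Noboru is living and takes 1/15.
Sachiko predeceased; the 1/15 allotted to Sachiko's branch passes to Sachiko's issue by representation.
The 1/15 is divided into 2 equal shares of 1/30 among Emiko, Hana.
Emiko is living and takes 1/30.
Hana predeceased; the 1/30 allotted to Hana's branch passes to Hana's issue by representation.
The 1/30 is divided into 2 equal shares of 1/60 among Isamu, Haruki.
Isamu is living and takes 1/60.
Haruki is living and takes 1/60.
Yori predeceased; the 2/15 allotted to Yori's branch passes to Yori's issue by representation.
The 2/15 is divided into 3 equal shares of 2/45 among Satoshi, Reiko, Yoshiko.
Satoshi is living and takes 2/45.
Reiko is living and takes 2/45.
Yoshiko predeceased; the 2/45 allotted to Yoshiko's branch passes to Yoshiko's issue by representation.
The 2/45 is divided into 2 equal shares of 1/45 among Daichi, Junko.
Daichi is living and takes 1/45.
Junko predeceased; the 1/45 allotted to Junko's branch passes to Junko's issue by representation.
The 1/45 is divided into 3 equal shares of 1/135 among Mariko, Chiyo, Kenji.
Mariko is living and takes 1/135.
Chiyo is living and takes 1/135.
Kenji is living and takes 1/135.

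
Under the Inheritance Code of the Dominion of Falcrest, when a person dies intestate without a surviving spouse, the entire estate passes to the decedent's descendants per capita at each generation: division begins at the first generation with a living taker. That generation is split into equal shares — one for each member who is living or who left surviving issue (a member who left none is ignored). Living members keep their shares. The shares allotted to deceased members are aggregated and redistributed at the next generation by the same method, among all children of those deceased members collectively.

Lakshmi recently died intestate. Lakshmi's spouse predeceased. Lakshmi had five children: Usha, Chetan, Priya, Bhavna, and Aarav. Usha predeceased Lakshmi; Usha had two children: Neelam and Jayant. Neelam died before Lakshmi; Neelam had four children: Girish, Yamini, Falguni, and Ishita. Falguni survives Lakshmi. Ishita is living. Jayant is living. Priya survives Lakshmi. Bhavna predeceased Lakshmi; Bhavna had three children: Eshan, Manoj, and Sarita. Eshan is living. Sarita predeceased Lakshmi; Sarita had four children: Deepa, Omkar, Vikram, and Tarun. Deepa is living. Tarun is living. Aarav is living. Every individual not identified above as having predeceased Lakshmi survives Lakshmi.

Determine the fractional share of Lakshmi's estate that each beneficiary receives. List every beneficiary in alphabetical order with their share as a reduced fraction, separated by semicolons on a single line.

Aarav 1/5; Chetan 1/5; Deepa 1/50; Eshan 2/25; Falguni 1/50; Girish 1/50; Ishita 1/50; Jayant 2/25; Manoj 2/25; Omkar 1/50; Priya 1/5; Tarun 1/50; Vikram 1/50; Yamini 1/50

There is no surviving spouse, so the entire estate passes to Lakshmi's descendants per capita at each generation.
At generation 1 (Usha, Chetan, Priya, Bhavna, Aarav) there are 5 shares of (1)/5 = 1/5 each.
Living: Chetan, Priya, and Aarav — each takes 1/5.
Deceased: Usha and Bhavna. Their combined 2/5 is pooled and carried to generation 2.
At generation 2 (Neelam, Jayant, Eshan, Manoj, Sarita) there are 5 shares of (2/5)/5 = 2/25 each.
Living: Jayant, Eshan, and Manoj — each takes 2/25.
Deceased: Neelam and Sarita. Their combined 4/25 is pooled and carried to generation 3.
At generation 3 (Girish, Yamini, Falguni, Ishita, Deepa, Omkar, Vikram, Tarun) there are 8 shares of (4/25)/8 = 1/50 each.
Living: Girish, Yamini, Falguni, Ishita, Deepa, Omkar, Vikram, and Tarun — each takes 1/50.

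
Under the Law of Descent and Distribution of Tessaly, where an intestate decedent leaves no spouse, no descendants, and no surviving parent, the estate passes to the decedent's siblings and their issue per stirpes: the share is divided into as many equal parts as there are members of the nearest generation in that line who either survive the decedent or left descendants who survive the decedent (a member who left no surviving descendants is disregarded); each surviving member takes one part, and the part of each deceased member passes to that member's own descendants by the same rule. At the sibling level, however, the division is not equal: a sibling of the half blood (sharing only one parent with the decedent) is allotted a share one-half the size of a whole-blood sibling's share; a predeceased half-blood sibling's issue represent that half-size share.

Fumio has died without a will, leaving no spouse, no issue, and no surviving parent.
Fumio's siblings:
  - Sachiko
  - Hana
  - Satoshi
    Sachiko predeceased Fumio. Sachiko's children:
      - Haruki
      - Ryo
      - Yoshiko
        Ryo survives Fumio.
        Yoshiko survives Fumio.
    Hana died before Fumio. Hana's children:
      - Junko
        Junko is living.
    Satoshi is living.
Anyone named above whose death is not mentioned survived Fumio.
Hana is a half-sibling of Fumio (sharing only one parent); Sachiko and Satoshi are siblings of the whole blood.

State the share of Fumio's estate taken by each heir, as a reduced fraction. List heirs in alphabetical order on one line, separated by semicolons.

Haruki 2/15; Junko 1/5; Ryo 2/15; Satoshi 2/5; Yoshiko 2/15

No spouse, descendants, or parent survives, so the estate passes to Fumio's siblings per stirpes.
Half-blood siblings count for one-half the weight of whole-blood siblings at the initial division.
Dividing 1 in proportion to weights (total weight 5/2): Sachiko (weight 1) → 2/5; Hana (weight 1/2) → 1/5; Satoshi (weight 1) → 2/5.
Sachiko predeceased; the 2/5 allotted to Sachiko's branch passes to Sachiko's issue by representation.
The 2/5 is divided into 3 equal shares of 2/15 among Haruki, Ryo, Yoshiko.
Haruki is living and takes 2/15.
Ryo is living and takes 2/15.
Yoshiko is living and takes 2/15.
Hana predeceased; the 1/5 allotted to Hana's branch passes to Hana's issue by representation.
Junko is the sole taker at this level and receives the full 1/5.
Satoshi is living and takes 2/5.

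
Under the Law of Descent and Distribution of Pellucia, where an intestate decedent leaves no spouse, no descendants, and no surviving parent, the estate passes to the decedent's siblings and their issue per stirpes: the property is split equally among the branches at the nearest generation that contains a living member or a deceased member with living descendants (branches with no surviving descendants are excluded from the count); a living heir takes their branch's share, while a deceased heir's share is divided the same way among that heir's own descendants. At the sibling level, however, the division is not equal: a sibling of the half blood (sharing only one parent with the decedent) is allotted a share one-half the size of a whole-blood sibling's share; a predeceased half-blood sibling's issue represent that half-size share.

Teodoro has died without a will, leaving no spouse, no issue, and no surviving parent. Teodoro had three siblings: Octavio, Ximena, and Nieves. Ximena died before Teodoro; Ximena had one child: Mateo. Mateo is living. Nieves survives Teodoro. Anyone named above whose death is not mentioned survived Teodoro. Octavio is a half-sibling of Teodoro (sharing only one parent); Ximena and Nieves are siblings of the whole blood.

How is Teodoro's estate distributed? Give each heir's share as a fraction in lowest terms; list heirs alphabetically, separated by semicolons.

No spouse, descendants, or parent survives, so the estate passes to Teodoro's siblings per stirpes.
Half-blood siblings count for one-half the weight of whole-blood siblings at the initial division.
Dividing 1 in proportion to weights (total weight 5/2): Octavio (weight 1/2) → 1/5; Ximena (weight 1) → 2/5; Nieves (weight 1) → 2/5.
Octavio is living and takes 1/5.
Ximena predeceased; the 2/5 allotted to Ximena's branch passes to Ximena's issue by representation.
Mateo is the sole taker at this level and receives the full 2/5.
Nieves is living and takes 2/5.

Mateo 2/5; Nieves 2/5; Octavio 1/5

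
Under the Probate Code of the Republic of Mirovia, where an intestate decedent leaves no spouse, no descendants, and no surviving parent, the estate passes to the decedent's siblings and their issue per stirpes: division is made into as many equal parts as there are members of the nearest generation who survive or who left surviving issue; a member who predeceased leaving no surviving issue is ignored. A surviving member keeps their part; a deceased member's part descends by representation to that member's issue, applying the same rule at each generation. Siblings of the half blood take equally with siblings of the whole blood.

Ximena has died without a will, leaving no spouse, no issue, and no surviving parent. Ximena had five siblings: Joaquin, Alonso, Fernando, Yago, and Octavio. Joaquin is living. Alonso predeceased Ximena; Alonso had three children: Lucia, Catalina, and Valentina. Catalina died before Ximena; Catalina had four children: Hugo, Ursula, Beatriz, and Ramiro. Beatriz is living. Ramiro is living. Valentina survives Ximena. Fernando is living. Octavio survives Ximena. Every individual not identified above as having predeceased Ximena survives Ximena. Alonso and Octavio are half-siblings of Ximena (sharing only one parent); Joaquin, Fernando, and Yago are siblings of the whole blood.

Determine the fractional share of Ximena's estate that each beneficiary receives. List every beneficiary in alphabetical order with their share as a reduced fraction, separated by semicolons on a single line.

Beatriz 1/60; Fernando 1/5; Hugo 1/60; Joaquin 1/5; Lucia 1/15; Octavio 1/5; Ramiro 1/60; Ursula 1/60; Valentina 1/15; Yago 1/5

No spouse, descendants, or parent survives, so the estate passes to Ximena's siblings per stirpes.
Half-blood and whole-blood siblings take equally under the stated rule.
The estate is divided into 5 equal shares of 1/5 among Joaquin, Alonso, Fernando, Yago, Octavio.
Joaquin is living and takes 1/5.
Alonso predeceased; the 1/5 allotted to Alonso's branch passes to Alonso's issue by representation.
The 1/5 is divided into 3 equal shares of 1/15 among Lucia, Catalina, Valentina.
Lucia is living and takes 1/15.
Catalina predeceased; the 1/15 allotted to Catalina's branch passes to Catalina's issue by representation.
The 1/15 is divided into 4 equal shares of 1/60 among Hugo, Ursula, Beatriz, Ramiro.
Hugo is living and takes 1/60.
Ursula is living and takes 1/60.
Beatriz is living and takes 1/60.
Ramiro is living and takes 1/60.
Valentina is living and takes 1/15.
Fernando is living and takes 1/5.
Yago is living and takes 1/5.
Octavio is living and takes 1/5.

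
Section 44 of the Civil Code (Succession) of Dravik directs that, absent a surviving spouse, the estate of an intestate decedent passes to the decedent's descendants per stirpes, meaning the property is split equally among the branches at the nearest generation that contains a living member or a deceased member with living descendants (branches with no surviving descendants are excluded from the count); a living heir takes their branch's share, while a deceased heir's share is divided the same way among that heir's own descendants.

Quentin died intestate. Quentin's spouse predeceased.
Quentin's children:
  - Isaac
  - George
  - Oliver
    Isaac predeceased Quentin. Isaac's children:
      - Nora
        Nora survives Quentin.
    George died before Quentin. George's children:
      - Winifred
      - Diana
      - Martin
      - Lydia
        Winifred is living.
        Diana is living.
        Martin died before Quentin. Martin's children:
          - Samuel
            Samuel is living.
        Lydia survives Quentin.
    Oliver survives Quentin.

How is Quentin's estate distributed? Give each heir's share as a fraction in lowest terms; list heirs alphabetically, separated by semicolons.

There is no surviving spouse, so the entire estate passes to Quentin's descendants per stirpes.
The estate is divided into 3 equal shares of 1/3 among Isaac, George, Oliver.
Isaac predeceased; the 1/3 allotted to Isaac's branch passes to Isaac's issue by representation.
Nora is the sole taker at this level and receives the full 1/3.
George predeceased; the 1/3 allotted to George's branch passes to George's issue by representation.
The 1/3 is divided into 4 equal shares of 1/12 among Winifred, Diana, Martin, Lydia.
Winifred is living and takes 1/12.
Diana is living and takes 1/12.
Martin predeceased; the 1/12 allotted to Martin's branch passes to Martin's issue by representation.
Samuel is the sole taker at this level and receives the full 1/12.
Lydia is living and takes 1/12.
Oliver is living and takes 1/3.

Diana 1/12; Lydia 1/12; Nora 1/3; Oliver 1/3; Samuel 1/12; Winifred 1/12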